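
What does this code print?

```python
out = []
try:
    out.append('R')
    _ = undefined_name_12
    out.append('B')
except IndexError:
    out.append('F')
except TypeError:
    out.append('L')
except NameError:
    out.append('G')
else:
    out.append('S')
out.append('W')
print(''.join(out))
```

Execution trace: 'R' (try body) → 'G' (except NameError) → 'W' (after the try/except). Output: RGW

Answer: RGW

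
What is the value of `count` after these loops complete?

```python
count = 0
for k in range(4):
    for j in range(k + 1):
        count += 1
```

Triangle: 1 + 2 + ... + 4
`count` takes the values: 0 → 1 → 2 → 3 → 4 → 5 → 6 → 7 → 8 → 9 → 10

Answer: 10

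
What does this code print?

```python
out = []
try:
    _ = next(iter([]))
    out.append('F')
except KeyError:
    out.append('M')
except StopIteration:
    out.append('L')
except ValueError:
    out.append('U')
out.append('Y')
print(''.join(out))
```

Execution trace: 'L' (except StopIteration) → 'Y' (after the try/except). Output: LY

Answer: LY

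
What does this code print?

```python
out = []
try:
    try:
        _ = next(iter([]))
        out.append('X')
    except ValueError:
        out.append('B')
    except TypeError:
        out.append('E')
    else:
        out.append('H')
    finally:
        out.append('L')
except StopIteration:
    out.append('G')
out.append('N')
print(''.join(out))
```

Execution trace: 'L' (inner finally) → 'G' (outer except StopIteration) → 'N' (after the try/except). Output: LGN

Answer: LGN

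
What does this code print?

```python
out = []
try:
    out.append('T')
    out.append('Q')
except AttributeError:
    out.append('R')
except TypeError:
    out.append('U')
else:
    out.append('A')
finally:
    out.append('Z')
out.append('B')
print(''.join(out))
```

Execution trace: 'T' (try body) → 'Q' (try body, no exception) → 'A' (else) → 'Z' (finally) → 'B' (after the try/except). Output: TQAZB

Answer: TQAZB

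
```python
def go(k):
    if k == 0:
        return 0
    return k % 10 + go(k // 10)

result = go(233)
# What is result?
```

Sum of digits of 233: 3 + 3 + 2 = 8

Answer: 8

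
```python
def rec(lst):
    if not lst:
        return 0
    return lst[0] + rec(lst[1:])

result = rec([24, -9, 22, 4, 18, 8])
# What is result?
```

24 + (-9) + 22 + 4 + 18 + 8 + 0 = 67

Answer: 67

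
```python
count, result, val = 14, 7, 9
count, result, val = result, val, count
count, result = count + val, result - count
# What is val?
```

Trace:
`count, result, val = 14, 7, 9` → count = 14; result = 7; val = 9
`count, result, val = result, val, count` → count = 7; result = 9; val = 14
`count, result = count + val, result - count` → count = 21; result = 2
So val = 14

Answer: 14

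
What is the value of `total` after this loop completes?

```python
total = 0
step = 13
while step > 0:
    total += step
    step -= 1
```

Sum 13 down to 1
`total` takes the values: 0 → 13 → 25 → 36 → 46 → 55 → 63 → 70 → 76 → 81 → 85 → 88 → 90 → 91

Answer: 91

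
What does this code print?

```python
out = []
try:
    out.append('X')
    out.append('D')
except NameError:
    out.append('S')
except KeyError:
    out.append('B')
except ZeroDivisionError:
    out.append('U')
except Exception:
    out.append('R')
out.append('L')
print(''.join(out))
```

Execution trace: 'X' (try body) → 'D' (try body, no exception) → 'L' (after the try/except). Output: XDL

Answer: XDL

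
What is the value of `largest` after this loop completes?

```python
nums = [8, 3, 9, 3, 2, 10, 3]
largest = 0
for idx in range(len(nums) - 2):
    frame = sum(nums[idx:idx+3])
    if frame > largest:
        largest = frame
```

Max sum of 3-element window in [8, 3, 9, 3, 2, 10, 3]
`largest` takes the values: 0 → 20

Answer: 20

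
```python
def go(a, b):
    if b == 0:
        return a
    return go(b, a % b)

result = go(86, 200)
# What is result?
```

go(86, 200) -> go(200, 86) -> go(86, 28) -> go(28, 2) -> go(2, 0) -> 2

Answer: 2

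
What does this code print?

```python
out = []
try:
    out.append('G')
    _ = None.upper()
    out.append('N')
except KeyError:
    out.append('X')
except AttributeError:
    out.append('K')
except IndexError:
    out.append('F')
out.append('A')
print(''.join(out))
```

Execution trace: 'G' (try body) → 'K' (except AttributeError) → 'A' (after the try/except). Output: GKA

Answer: GKA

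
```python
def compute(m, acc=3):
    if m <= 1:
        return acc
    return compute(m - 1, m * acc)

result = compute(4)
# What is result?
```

Accumulator trace (n, acc): (4, 3) -> (3, 12) -> (2, 36) -> (1, 72) -> return 72

Answer: 72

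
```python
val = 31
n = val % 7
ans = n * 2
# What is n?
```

Trace:
`val = 31` → val = 31
`n = val % 7` → n = 3
`ans = n * 2` → ans = 6
So n = 3

Answer: 3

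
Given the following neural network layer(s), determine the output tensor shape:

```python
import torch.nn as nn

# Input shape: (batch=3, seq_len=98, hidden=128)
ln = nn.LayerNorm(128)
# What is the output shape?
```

Input: (3, 98, 128) -> Output: (3, 98, 128)

Answer: (3, 98, 128)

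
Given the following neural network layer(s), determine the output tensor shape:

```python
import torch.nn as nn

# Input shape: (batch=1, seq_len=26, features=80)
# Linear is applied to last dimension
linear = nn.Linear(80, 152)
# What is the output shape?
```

Input: (1, 26, 80) -> Output: (1, 26, 152)

Answer: (1, 26, 152)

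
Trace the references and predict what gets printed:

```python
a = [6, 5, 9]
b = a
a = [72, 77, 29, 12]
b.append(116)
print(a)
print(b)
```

Key concept: rebinding vs mutation: a is rebound to a new list, b still points at the original.
Step by step:
`a = [6, 5, 9]` → a = [6, 5, 9]
`b = a` → b = [6, 5, 9] (same object as a)
`a = [72, 77, 29, 12]` → a = [72, 77, 29, 12]
`b.append(116)` → b = [6, 5, 9, 116]
`print(a)` → prints [72, 77, 29, 12]
`print(b)` → prints [6, 5, 9, 116]

Answer:
[72, 77, 29, 12]
[6, 5, 9, 116]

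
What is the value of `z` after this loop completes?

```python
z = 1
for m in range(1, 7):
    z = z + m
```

Start at 1, add 1 through 6
`z` takes the values: 1 → 2 → 4 → 7 → 11 → 16 → 22

Answer: 22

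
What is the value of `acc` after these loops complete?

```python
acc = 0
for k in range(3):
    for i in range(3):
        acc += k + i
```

Sum of all k+i for k,i in 3x3
`acc` takes the values: 0 → 1 → 3 → 4 → 6 → 9 → 11 → 14 → 18

Answer: 18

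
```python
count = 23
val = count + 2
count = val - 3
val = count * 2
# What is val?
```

Trace:
`count = 23` → count = 23
`val = count + 2` → val = 25
`count = val - 3` → count = 22
`val = count * 2` → val = 44
So val = 44

Answer: 44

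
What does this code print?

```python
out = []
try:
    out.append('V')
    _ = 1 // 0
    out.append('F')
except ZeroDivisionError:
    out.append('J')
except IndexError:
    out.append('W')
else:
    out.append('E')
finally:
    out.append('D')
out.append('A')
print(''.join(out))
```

Execution trace: 'V' (try body) → 'J' (except ZeroDivisionError) → 'D' (finally) → 'A' (after the try/except). Output: VJDA

Answer: VJDA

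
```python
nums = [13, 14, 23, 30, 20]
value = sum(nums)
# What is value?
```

Trace:
`nums = [13, 14, 23, 30, 20]` → nums = [13, 14, 23, 30, 20]
`value = sum(nums)` → value = 100
So value = 100

Answer: 100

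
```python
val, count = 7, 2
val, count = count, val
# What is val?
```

Trace:
`val, count = 7, 2` → val = 7; count = 2
`val, count = count, val` → val = 2; count = 7
So val = 2

Answer: 2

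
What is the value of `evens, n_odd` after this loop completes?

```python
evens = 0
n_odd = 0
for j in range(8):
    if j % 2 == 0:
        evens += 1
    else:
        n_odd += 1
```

Count evens and odds in range(8)
`evens, n_odd` takes the values: (0, 0) → (1, 0) → (1, 1) → (2, 1) → (2, 2) → (3, 2) → (3, 3) → (4, 3) → (4, 4)

Answer: 4, 4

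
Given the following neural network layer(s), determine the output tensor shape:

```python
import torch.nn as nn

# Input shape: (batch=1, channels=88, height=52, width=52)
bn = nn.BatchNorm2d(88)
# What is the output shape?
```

Input: (1, 88, 52, 52) -> Output: (1, 88, 52, 52)

Answer: (1, 88, 52, 52)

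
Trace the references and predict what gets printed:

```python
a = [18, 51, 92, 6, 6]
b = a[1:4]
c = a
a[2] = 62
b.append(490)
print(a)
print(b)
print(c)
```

Key concept: slice vs alias.
Step by step:
`a = [18, 51, 92, 6, 6]` → a = [18, 51, 92, 6, 6]
`b = a[1:4]` → b = [51, 92, 6]
`c = a` → c = [18, 51, 92, 6, 6] (same object as a)
`a[2] = 62` → a = [18, 51, 62, 6, 6] (same object as c); c = [18, 51, 62, 6, 6] (same object as a)
`b.append(490)` → b = [51, 92, 6, 490]
`print(a)` → prints [18, 51, 62, 6, 6]
`print(b)` → prints [51, 92, 6, 490]
`print(c)` → prints [18, 51, 62, 6, 6]

Answer:
[18, 51, 62, 6, 6]
[51, 92, 6, 490]
[18, 51, 62, 6, 6]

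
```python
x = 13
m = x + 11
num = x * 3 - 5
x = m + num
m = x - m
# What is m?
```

Trace:
`x = 13` → x = 13
`m = x + 11` → m = 24
`num = x * 3 - 5` → num = 34
`x = m + num` → x = 58
`m = x - m` → m = 34
So m = 34

Answer: 34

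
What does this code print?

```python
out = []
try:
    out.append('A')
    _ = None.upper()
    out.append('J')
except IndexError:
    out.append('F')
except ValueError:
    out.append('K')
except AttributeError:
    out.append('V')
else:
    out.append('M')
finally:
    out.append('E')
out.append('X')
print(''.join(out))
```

Execution trace: 'A' (try body) → 'V' (except AttributeError) → 'E' (finally) → 'X' (after the try/except). Output: AVEX

Answer: AVEX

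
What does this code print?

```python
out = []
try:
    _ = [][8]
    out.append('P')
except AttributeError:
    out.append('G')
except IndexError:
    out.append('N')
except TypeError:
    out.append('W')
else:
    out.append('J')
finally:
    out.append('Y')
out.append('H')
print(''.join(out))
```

Execution trace: 'N' (except IndexError) → 'Y' (finally) → 'H' (after the try/except). Output: NYH

Answer: NYH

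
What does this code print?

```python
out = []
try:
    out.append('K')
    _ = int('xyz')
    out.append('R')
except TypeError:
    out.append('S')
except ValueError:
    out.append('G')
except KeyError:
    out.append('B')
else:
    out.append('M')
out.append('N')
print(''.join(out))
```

Execution trace: 'K' (try body) → 'G' (except ValueError) → 'N' (after the try/except). Output: KGN

Answer: KGN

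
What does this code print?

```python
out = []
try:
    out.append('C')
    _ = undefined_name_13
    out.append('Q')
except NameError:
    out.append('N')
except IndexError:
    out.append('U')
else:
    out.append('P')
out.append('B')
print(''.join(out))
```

Execution trace: 'C' (try body) → 'N' (except NameError) → 'B' (after the try/except). Output: CNB

Answer: CNB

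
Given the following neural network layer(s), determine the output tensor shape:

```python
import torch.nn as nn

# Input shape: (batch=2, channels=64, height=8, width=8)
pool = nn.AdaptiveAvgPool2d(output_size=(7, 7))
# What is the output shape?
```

Input: (2, 64, 8, 8) -> Output: (2, 64, 7, 7)

Answer: (2, 64, 7, 7)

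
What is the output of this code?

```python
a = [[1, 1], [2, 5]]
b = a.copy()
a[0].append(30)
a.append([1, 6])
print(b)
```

Key concept: shallow copy with nested lists.
Step by step:
`a = [[1, 1], [2, 5]]` → a = [[1, 1], [2, 5]]
`b = a.copy()` → b = [[1, 1], [2, 5]]
`a[0].append(30)` → a = [[1, 1, 30], [2, 5]]; b = [[1, 1, 30], [2, 5]]
`a.append([1, 6])` → a = [[1, 1, 30], [2, 5], [1, 6]]
`print(b)` → prints [[1, 1, 30], [2, 5]]

Answer: [[1, 1, 30], [2, 5]]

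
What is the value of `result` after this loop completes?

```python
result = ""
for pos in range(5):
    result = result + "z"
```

Repeat 'z' 5 times
`result` takes the values: "" → "z" → "zz" → "zzz" → "zzzz" → "zzzzz"

Answer: "zzzzz"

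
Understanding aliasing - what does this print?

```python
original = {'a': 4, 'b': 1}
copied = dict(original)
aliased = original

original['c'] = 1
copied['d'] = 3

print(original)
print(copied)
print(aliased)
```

Key concept: dict() creates copy, assignment creates alias.
Step by step:
`original = {'a': 4, 'b': 1}` → original = {'a': 4, 'b': 1}
`copied = dict(original)` → copied = {'a': 4, 'b': 1}
`aliased = original` → aliased = {'a': 4, 'b': 1} (same object as original)
`original['c'] = 1` → original = {'a': 4, 'b': 1, 'c': 1} (same object as aliased); aliased = {'a': 4, 'b': 1, 'c': 1} (same object as original)
`copied['d'] = 3` → copied = {'a': 4, 'b': 1, 'd': 3}
`print(original)` → prints {'a': 4, 'b': 1, 'c': 1}
`print(copied)` → prints {'a': 4, 'b': 1, 'd': 3}
`print(aliased)` → prints {'a': 4, 'b': 1, 'c': 1}

Answer:
{'a': 4, 'b': 1, 'c': 1}
{'a': 4, 'b': 1, 'd': 3}
{'a': 4, 'b': 1, 'c': 1}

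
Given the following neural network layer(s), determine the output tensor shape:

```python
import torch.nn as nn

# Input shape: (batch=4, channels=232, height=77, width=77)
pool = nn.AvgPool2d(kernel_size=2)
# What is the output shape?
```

Input: (4, 232, 77, 77) -> Output: (4, 232, 38, 38)

Answer: (4, 232, 38, 38)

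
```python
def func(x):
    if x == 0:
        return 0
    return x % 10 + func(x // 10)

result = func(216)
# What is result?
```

Sum of digits of 216: 6 + 1 + 2 = 9

Answer: 9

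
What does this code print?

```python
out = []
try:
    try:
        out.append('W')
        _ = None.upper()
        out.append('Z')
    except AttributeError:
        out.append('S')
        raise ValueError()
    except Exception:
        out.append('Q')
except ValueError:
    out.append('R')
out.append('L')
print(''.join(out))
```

Execution trace: 'W' (try body) → 'S' (except AttributeError) → 'R' (outer except ValueError) → 'L' (after the try/except). Output: WSRL

Answer: WSRL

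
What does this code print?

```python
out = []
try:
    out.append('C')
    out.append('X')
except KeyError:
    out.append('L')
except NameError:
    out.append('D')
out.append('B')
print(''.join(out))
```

Execution trace: 'C' (try body) → 'X' (try body, no exception) → 'B' (after the try/except). Output: CXB

Answer: CXB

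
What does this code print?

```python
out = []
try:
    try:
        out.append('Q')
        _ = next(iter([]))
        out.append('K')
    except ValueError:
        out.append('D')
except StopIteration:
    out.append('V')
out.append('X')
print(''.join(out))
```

Execution trace: 'Q' (try body) → 'V' (outer except StopIteration) → 'X' (after the try/except). Output: QVX

Answer: QVX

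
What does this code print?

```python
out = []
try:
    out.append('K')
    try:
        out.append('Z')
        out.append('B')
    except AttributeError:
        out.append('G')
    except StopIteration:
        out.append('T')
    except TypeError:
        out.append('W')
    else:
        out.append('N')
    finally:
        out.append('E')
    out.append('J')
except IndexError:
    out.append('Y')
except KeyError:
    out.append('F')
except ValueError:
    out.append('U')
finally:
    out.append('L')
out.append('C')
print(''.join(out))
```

Execution trace: 'K' (try body) → 'Z' (inner try body) → 'B' (inner try body, no exception) → 'N' (inner else) → 'E' (inner finally) → 'J' (try body, no exception) → 'L' (finally) → 'C' (after the try/except). Output: KZBNEJLC

Answer: KZBNEJLC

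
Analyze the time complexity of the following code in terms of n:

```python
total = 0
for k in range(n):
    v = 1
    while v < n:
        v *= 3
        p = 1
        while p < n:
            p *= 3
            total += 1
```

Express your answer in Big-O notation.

Each loop level contributes: n × log n × log n. Multiplying the contributions gives O(n log² n).

Answer: O(n log² n)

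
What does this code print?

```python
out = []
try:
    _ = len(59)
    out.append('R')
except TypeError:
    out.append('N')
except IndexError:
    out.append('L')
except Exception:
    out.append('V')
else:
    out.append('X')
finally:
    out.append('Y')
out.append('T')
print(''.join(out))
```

Execution trace: 'N' (except TypeError) → 'Y' (finally) → 'T' (after the try/except). Output: NYT

Answer: NYT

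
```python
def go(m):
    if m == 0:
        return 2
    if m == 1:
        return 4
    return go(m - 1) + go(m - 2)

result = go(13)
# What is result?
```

Build up from base cases: go(0)=2, go(1)=4, go(2)=6, go(3)=10, go(4)=16, go(5)=26, go(6)=42, ..., go(13)=1220

Answer: 1220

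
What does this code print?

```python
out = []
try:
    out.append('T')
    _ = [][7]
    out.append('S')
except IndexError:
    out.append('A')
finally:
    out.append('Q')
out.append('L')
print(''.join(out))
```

Execution trace: 'T' (try body) → 'A' (except IndexError) → 'Q' (finally) → 'L' (after the try/except). Output: TAQL

Answer: TAQL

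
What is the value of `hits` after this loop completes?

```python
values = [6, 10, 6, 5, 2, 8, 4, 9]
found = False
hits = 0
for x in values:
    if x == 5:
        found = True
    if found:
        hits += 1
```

Count elements after first 5 in [6, 10, 6, 5, 2, 8, 4, 9]
`hits` takes the values: 0 → 1 → 2 → 3 → 4 → 5

Answer: 5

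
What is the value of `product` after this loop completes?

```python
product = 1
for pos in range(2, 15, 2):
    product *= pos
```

Product of even numbers 2 to 14
`product` takes the values: 1 → 2 → 8 → 48 → 384 → 3840 → 46080 → 645120

Answer: 645120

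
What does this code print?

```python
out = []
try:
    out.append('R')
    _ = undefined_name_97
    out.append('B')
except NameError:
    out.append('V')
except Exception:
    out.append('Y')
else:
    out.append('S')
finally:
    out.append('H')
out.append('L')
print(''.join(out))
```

Execution trace: 'R' (try body) → 'V' (except NameError) → 'H' (finally) → 'L' (after the try/except). Output: RVHL

Answer: RVHL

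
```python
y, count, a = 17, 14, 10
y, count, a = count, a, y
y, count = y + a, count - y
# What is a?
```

Trace:
`y, count, a = 17, 14, 10` → y = 17; count = 14; a = 10
`y, count, a = count, a, y` → y = 14; count = 10; a = 17
`y, count = y + a, count - y` → y = 31; count = -4
So a = 17

Answer: 17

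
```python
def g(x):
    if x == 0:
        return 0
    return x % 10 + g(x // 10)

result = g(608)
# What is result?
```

Sum of digits of 608: 8 + 0 + 6 = 14

Answer: 14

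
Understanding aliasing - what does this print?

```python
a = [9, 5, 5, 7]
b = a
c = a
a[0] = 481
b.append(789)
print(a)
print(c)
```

Key concept: multiple aliases.
Step by step:
`a = [9, 5, 5, 7]` → a = [9, 5, 5, 7]
`b = a` → b = [9, 5, 5, 7] (same object as a)
`c = a` → c = [9, 5, 5, 7] (same object as a, b)
`a[0] = 481` → a = [481, 5, 5, 7] (same object as b, c); b = [481, 5, 5, 7] (same object as a, c); c = [481, 5, 5, 7] (same object as a, b)
`b.append(789)` → a = [481, 5, 5, 7, 789] (same object as b, c); b = [481, 5, 5, 7, 789] (same object as a, c); c = [481, 5, 5, 7, 789] (same object as a, b)
`print(a)` → prints [481, 5, 5, 7, 789]
`print(c)` → prints [481, 5, 5, 7, 789]

Answer:
[481, 5, 5, 7, 789]
[481, 5, 5, 7, 789]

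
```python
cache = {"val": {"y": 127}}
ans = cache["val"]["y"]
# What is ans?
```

Trace:
`cache = {"val": {"y": 127}}` → cache = {'val': {'y': 127}}
`ans = cache["val"]["y"]` → ans = 127
So ans = 127

Answer: 127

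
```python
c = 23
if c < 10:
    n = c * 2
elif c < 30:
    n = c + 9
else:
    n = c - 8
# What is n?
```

Trace:
`c = 23` → c = 23
`if c < 10: ...` → c < 10 is False, c < 30 is True → n = 32
So n = 32

Answer: 32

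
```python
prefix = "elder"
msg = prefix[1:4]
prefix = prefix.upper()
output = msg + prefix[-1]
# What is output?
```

Trace:
`prefix = "elder"` → prefix = 'elder'
`msg = prefix[1:4]` → msg = 'lde'
`prefix = prefix.upper()` → prefix = 'ELDER'
`output = msg + prefix[-1]` → output = 'ldeR'
So output = 'ldeR'

Answer: 'ldeR'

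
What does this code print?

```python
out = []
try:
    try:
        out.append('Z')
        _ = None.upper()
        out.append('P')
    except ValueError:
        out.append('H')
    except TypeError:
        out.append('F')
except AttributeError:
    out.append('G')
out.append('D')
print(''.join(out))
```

Execution trace: 'Z' (inner try body) → 'G' (outer except AttributeError) → 'D' (after the try/except). Output: ZGD

Answer: ZGD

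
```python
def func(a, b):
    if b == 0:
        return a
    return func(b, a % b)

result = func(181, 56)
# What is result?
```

func(181, 56) -> func(56, 13) -> func(13, 4) -> func(4, 1) -> func(1, 0) -> 1

Answer: 1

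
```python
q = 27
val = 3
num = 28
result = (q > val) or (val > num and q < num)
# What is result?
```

Trace:
`q = 27` → q = 27
`val = 3` → val = 3
`num = 28` → num = 28
`result = (q > val) or (val > num and q < num)` → result = True
So result = True

Answer: True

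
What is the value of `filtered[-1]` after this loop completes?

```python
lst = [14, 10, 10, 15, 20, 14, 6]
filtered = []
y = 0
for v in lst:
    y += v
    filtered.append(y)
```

Cumulative sum ends at 89
`filtered` takes the values: [] → [14] → [14, 24] → [14, 24, 34] → [14, 24, 34, 49] → [14, 24, 34, 49, 69] → [14, 24, 34, 49, 69, 83] → [14, 24, 34, 49, 69, 83, 89]
So `filtered[-1]` = 89

Answer: 89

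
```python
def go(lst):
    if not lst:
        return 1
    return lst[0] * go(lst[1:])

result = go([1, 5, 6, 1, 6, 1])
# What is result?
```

Product over [1, 5, 6, 1, 6, 1] = 1 * 5 * 6 * 1 * 6 * 1 = 180

Answer: 180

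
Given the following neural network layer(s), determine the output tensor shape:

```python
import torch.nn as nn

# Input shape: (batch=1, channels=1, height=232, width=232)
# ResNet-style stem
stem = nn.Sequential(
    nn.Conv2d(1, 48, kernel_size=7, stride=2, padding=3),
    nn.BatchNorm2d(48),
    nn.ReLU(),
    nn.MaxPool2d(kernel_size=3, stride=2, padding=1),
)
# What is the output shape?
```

Input: (1, 1, 232, 232) -> after Conv2d 7x7 stride=2: (1, 48, 116, 116) -> Output: (1, 48, 58, 58)

Answer: (1, 48, 58, 58)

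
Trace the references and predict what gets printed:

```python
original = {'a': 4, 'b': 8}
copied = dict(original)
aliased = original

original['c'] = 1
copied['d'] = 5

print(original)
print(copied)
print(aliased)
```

Key concept: dict() creates copy, assignment creates alias.
Step by step:
`original = {'a': 4, 'b': 8}` → original = {'a': 4, 'b': 8}
`copied = dict(original)` → copied = {'a': 4, 'b': 8}
`aliased = original` → aliased = {'a': 4, 'b': 8} (same object as original)
`original['c'] = 1` → original = {'a': 4, 'b': 8, 'c': 1} (same object as aliased); aliased = {'a': 4, 'b': 8, 'c': 1} (same object as original)
`copied['d'] = 5` → copied = {'a': 4, 'b': 8, 'd': 5}
`print(original)` → prints {'a': 4, 'b': 8, 'c': 1}
`print(copied)` → prints {'a': 4, 'b': 8, 'd': 5}
`print(aliased)` → prints {'a': 4, 'b': 8, 'c': 1}

Answer:
{'a': 4, 'b': 8, 'c': 1}
{'a': 4, 'b': 8, 'd': 5}
{'a': 4, 'b': 8, 'c': 1}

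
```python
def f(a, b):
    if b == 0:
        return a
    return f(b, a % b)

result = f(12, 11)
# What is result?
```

f(12, 11) -> f(11, 1) -> f(1, 0) -> 1

Answer: 1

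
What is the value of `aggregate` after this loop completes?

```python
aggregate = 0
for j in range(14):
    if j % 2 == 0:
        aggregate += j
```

Sum of even numbers 0 to 13
`aggregate` takes the values: 0 → 2 → 6 → 12 → 20 → 30 → 42

Answer: 42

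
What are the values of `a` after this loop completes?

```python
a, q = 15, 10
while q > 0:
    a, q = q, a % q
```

GCD of 15 and 10
`a` takes the values: 15 → 10 → 5

Answer: 5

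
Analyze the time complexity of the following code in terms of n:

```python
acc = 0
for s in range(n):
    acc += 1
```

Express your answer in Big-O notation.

Each loop level contributes: n. Multiplying the contributions gives O(n).

Answer: O(n)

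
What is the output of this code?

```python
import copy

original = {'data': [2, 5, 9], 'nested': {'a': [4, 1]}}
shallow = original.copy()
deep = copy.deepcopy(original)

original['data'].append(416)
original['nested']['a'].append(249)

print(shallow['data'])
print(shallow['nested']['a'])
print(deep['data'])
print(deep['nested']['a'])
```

Key concept: comparing shallow vs deep copy.
Step by step:
`original = {'data': [2, 5, 9], 'nested': {'a': [4, 1]}}` → original = {'data': [2, 5, 9], 'nested': {'a': [4, 1]}}
`shallow = original.copy()` → shallow = {'data': [2, 5, 9], 'nested': {'a': [4, 1]}}
`deep = copy.deepcopy(original)` → deep = {'data': [2, 5, 9], 'nested': {'a': [4, 1]}}
`original['data'].append(416)` → original = {'data': [2, 5, 9, 416], 'nested': {'a': [4, 1]}}; shallow = {'data': [2, 5, 9, 416], 'nested': {'a': [4, 1]}}
`original['nested']['a'].append(249)` → original = {'data': [2, 5, 9, 416], 'nested': {'a': [4, 1, 249]}}; shallow = {'data': [2, 5, 9, 416], 'nested': {'a': [4, 1, 249]}}
`print(shallow['data'])` → prints [2, 5, 9, 416]
`print(shallow['nested']['a'])` → prints [4, 1, 249]
`print(deep['data'])` → prints [2, 5, 9]
`print(deep['nested']['a'])` → prints [4, 1]

Answer:
[2, 5, 9, 416]
[4, 1, 249]
[2, 5, 9]
[4, 1]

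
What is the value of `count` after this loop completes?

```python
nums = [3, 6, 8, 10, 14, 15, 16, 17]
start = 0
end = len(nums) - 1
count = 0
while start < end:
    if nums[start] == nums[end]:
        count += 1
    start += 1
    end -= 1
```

Count matching pairs from ends
`count` takes the values: 0

Answer: 0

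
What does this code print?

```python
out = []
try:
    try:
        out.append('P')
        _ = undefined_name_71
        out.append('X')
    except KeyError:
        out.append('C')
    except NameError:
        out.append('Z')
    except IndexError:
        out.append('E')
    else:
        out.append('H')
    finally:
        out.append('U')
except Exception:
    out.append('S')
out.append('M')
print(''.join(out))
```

Execution trace: 'P' (inner try body) → 'Z' (inner except NameError) → 'U' (inner finally) → 'M' (after the try/except). Output: PZUM

Answer: PZUM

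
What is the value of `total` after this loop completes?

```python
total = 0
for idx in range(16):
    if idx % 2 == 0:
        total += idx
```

Sum of even numbers 0 to 15
`total` takes the values: 0 → 2 → 6 → 12 → 20 → 30 → 42 → 56

Answer: 56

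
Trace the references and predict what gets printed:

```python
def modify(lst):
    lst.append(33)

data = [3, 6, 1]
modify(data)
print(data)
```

Key concept: function modifies passed list.
Step by step:
`data = [3, 6, 1]` → data = [3, 6, 1]
`modify(data)` → data = [3, 6, 1, 33]
`print(data)` → prints [3, 6, 1, 33]

Answer: [3, 6, 1, 33]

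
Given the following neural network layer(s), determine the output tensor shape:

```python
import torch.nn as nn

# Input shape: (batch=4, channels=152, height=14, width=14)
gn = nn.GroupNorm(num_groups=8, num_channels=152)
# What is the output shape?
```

Input: (4, 152, 14, 14) -> Output: (4, 152, 14, 14)

Answer: (4, 152, 14, 14)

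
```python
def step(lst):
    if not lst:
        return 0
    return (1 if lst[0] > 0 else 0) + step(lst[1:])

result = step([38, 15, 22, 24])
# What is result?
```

Count of positive elements in [38, 15, 22, 24] = 4

Answer: 4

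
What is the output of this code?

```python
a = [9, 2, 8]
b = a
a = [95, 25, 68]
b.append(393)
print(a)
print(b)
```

Key concept: rebinding vs mutation: a is rebound to a new list, b still points at the original.
Step by step:
`a = [9, 2, 8]` → a = [9, 2, 8]
`b = a` → b = [9, 2, 8] (same object as a)
`a = [95, 25, 68]` → a = [95, 25, 68]
`b.append(393)` → b = [9, 2, 8, 393]
`print(a)` → prints [95, 25, 68]
`print(b)` → prints [9, 2, 8, 393]

Answer:
[95, 25, 68]
[9, 2, 8, 393]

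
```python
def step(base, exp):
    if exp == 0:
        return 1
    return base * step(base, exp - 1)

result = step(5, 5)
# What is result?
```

step(5, 5) = 5 * 5 * 5 * 5 * 5 = 3125

Answer: 3125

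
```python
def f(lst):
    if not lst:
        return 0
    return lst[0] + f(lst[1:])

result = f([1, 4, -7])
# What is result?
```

1 + 4 + (-7) + 0 = -2

Answer: -2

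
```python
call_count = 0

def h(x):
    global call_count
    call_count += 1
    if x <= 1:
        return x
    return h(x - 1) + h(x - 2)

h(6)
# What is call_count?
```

Calls(x) = 1 + Calls(x-1) + Calls(x-2); Calls(0)=Calls(1)=1. For x=6 this gives 25.

Answer: 25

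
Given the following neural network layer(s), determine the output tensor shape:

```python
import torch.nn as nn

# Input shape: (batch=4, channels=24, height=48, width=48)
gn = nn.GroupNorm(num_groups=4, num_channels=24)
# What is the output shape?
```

Input: (4, 24, 48, 48) -> Output: (4, 24, 48, 48)

Answer: (4, 24, 48, 48)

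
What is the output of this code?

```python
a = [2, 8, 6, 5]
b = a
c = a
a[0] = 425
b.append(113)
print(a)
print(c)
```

Key concept: multiple aliases.
Step by step:
`a = [2, 8, 6, 5]` → a = [2, 8, 6, 5]
`b = a` → b = [2, 8, 6, 5] (same object as a)
`c = a` → c = [2, 8, 6, 5] (same object as a, b)
`a[0] = 425` → a = [425, 8, 6, 5] (same object as b, c); b = [425, 8, 6, 5] (same object as a, c); c = [425, 8, 6, 5] (same object as a, b)
`b.append(113)` → a = [425, 8, 6, 5, 113] (same object as b, c); b = [425, 8, 6, 5, 113] (same object as a, c); c = [425, 8, 6, 5, 113] (same object as a, b)
`print(a)` → prints [425, 8, 6, 5, 113]
`print(c)` → prints [425, 8, 6, 5, 113]

Answer:
[425, 8, 6, 5, 113]
[425, 8, 6, 5, 113]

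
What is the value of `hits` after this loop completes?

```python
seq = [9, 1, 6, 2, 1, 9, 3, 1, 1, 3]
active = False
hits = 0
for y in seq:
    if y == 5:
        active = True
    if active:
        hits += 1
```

Count elements after first 5 in [9, 1, 6, 2, 1, 9, 3, 1, 1, 3]
`hits` takes the values: 0

Answer: 0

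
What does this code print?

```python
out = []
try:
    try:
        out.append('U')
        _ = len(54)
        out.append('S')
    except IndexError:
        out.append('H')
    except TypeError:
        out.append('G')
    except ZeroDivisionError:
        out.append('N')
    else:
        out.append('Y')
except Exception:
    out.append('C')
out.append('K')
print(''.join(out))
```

Execution trace: 'U' (inner try body) → 'G' (inner except TypeError) → 'K' (after the try/except). Output: UGK

Answer: UGK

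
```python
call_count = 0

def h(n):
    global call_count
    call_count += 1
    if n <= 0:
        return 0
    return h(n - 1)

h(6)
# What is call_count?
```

Linear recursion stepping by 1: 7 calls from n=6 down to ≤0.

Answer: 7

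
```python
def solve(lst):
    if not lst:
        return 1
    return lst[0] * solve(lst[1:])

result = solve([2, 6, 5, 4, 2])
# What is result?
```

Product over [2, 6, 5, 4, 2] = 2 * 6 * 5 * 4 * 2 = 480

Answer: 480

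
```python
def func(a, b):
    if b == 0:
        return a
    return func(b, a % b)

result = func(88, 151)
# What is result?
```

func(88, 151) -> func(151, 88) -> func(88, 63) -> func(63, 25) -> func(25, 13) -> func(13, 12) -> func(12, 1) -> func(1, 0) -> 1

Answer: 1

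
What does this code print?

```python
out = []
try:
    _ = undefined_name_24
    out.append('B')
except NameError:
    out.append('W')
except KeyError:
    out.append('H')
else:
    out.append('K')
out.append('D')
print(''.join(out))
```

Execution trace: 'W' (except NameError) → 'D' (after the try/except). Output: WD

Answer: WD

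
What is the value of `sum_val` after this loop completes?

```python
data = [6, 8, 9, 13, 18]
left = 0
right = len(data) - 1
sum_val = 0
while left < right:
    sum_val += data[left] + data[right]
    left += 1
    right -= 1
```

Sum of pairs from ends
`sum_val` takes the values: 0 → 24 → 45

Answer: 45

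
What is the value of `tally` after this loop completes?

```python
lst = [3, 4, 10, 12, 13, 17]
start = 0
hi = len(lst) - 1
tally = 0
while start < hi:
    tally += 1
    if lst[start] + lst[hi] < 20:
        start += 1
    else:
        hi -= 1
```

Steps to find pair summing to 20
`tally` takes the values: 0 → 1 → 2 → 3 → 4 → 5

Answer: 5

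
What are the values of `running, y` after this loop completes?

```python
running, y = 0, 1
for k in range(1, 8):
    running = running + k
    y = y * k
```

Sum and factorial of 1 to 7
`running, y` takes the values: (0, 1) → (1, 1) → (3, 1) → (3, 2) → (6, 2) → (6, 6) → (10, 6) → (10, 24) → (15, 24) → (15, 120) → (21, 120) → (21, 720) → (28, 720) → (28, 5040)

Answer: 28, 5040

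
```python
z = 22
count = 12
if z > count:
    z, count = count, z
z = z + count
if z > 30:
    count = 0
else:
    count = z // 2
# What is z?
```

Trace:
`z = 22` → z = 22
`count = 12` → count = 12
`if z > count: ...` → z > count is True → z = 12; count = 22
`z = z + count` → z = 34
`if z > 30: ...` → z > 30 is True → count = 0
So z = 34

Answer: 34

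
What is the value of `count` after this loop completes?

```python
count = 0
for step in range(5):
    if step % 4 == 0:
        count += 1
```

Count numbers divisible by 4 in range(5)
`count` takes the values: 0 → 1 → 2

Answer: 2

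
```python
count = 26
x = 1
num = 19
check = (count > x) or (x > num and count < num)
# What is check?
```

Trace:
`count = 26` → count = 26
`x = 1` → x = 1
`num = 19` → num = 19
`check = (count > x) or (x > num and count < num)` → check = True
So check = True

Answer: True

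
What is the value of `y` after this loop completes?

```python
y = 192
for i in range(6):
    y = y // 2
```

Halve 6 times: 192 // 2^6 = 3
`y` takes the values: 192 → 96 → 48 → 24 → 12 → 6 → 3

Answer: 3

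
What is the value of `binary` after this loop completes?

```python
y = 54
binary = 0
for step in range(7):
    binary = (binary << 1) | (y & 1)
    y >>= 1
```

Reverse lowest 7 bits of 54
`binary` takes the values: 0 → 1 → 3 → 6 → 13 → 27 → 54

Answer: 54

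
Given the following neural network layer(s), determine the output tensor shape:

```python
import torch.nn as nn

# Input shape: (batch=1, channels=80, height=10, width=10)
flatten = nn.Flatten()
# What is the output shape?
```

Input: (1, 80, 10, 10) -> Output: (1, 8000)

Answer: (1, 8000)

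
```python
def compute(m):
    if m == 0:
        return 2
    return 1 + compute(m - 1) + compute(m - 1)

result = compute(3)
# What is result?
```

compute(m) = 1 + 2·compute(m-1), compute(0)=2. Closed form: (2+1)·2^3 - 1 = 23.

Answer: 23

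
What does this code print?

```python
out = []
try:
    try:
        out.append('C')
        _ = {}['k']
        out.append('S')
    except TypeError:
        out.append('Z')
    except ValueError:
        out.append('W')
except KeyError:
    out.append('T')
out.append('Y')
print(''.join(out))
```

Execution trace: 'C' (try body) → 'T' (outer except KeyError) → 'Y' (after the try/except). Output: CTY

Answer: CTY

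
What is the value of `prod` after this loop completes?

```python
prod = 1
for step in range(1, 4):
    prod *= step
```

3! = 6
`prod` takes the values: 1 → 2 → 6

Answer: 6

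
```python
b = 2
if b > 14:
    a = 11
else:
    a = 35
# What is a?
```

Trace:
`b = 2` → b = 2
`if b > 14: ...` → b > 14 is False, take else branch → a = 35
So a = 35

Answer: 35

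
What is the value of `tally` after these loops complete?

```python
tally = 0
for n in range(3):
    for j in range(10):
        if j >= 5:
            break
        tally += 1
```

Inner breaks at 5, outer runs 3 times
`tally` takes the values: 0 → 1 → 2 → 3 → 4 → 5 → 6 → 7 → 8 → 9 → 10 → 11 → 12 → 13 → 14 → 15

Answer: 15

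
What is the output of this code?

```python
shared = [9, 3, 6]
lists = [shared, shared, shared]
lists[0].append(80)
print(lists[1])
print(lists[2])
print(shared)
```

Key concept: list of same reference.
Step by step:
`shared = [9, 3, 6]` → shared = [9, 3, 6]
`lists = [shared, shared, shared]` → lists = [[9, 3, 6], [9, 3, 6], [9, 3, 6]]
`lists[0].append(80)` → shared = [9, 3, 6, 80]; lists = [[9, 3, 6, 80], [9, 3, 6, 80], [9, 3, 6, 80]]
`print(lists[1])` → prints [9, 3, 6, 80]
`print(lists[2])` → prints [9, 3, 6, 80]
`print(shared)` → prints [9, 3, 6, 80]

Answer:
[9, 3, 6, 80]
[9, 3, 6, 80]
[9, 3, 6, 80]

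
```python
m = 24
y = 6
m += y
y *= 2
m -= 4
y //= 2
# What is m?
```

Trace:
`m = 24` → m = 24
`y = 6` → y = 6
`m += y` → m = 30
`y *= 2` → y = 12
`m -= 4` → m = 26
`y //= 2` → y = 6
So m = 26

Answer: 26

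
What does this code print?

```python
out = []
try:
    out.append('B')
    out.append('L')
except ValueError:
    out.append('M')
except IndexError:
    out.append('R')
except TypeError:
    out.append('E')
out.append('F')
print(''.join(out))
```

Execution trace: 'B' (try body) → 'L' (try body, no exception) → 'F' (after the try/except). Output: BLF

Answer: BLF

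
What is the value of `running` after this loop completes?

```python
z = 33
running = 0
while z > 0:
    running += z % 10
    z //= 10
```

Sum digits of 33
`running` takes the values: 0 → 3 → 6

Answer: 6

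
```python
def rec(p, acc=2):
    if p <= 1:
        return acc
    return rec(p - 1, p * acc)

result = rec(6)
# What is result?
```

Accumulator trace (n, acc): (6, 2) -> (5, 12) -> (4, 60) -> (3, 240) -> (2, 720) -> (1, 1440) -> return 1440

Answer: 1440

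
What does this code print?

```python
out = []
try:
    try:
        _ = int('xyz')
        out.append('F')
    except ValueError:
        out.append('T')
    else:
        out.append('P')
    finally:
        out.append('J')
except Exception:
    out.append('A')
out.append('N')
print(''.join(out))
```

Execution trace: 'T' (inner except ValueError) → 'J' (inner finally) → 'N' (after the try/except). Output: TJN

Answer: TJN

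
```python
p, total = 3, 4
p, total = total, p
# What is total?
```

Trace:
`p, total = 3, 4` → p = 3; total = 4
`p, total = total, p` → p = 4; total = 3
So total = 3

Answer: 3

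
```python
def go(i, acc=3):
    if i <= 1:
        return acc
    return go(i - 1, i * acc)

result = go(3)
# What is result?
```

Accumulator trace (n, acc): (3, 3) -> (2, 9) -> (1, 18) -> return 18

Answer: 18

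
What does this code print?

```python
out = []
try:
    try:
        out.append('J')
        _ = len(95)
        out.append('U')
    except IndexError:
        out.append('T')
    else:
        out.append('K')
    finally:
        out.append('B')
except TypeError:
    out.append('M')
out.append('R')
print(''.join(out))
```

Execution trace: 'J' (try body) → 'B' (finally) → 'M' (outer except TypeError) → 'R' (after the try/except). Output: JBMR

Answer: JBMR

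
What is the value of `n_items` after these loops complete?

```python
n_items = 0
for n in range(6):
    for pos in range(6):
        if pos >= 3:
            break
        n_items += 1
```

Inner breaks at 3, outer runs 6 times
`n_items` takes the values: 0 → 1 → 2 → 3 → 4 → 5 → 6 → 7 → 8 → 9 → 10 → 11 → 12 → 13 → 14 → 15 → 16 → 17 → 18

Answer: 18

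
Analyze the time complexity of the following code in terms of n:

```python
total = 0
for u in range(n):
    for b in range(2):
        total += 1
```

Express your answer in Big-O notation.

Each loop level contributes: n × 1. Multiplying the contributions gives O(n).

Answer: O(n)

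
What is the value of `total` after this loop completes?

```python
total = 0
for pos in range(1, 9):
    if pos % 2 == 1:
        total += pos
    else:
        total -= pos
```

Add odd, subtract even
`total` takes the values: 0 → 1 → -1 → 2 → -2 → 3 → -3 → 4 → -4

Answer: -4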